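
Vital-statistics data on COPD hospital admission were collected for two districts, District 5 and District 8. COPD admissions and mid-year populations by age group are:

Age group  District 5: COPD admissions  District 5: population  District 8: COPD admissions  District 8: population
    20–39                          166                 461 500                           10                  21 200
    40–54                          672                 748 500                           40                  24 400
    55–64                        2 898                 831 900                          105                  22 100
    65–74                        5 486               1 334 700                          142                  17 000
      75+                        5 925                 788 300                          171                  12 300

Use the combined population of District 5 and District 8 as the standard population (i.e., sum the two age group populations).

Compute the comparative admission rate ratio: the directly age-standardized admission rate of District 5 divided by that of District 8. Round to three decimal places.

Age-specific rates per 10 000 for District 5: 3.60, 8.98, 34.84, 41.10, 75.16.
For District 8: 4.72, 16.39, 47.51, 83.53, 139.02.
Combined standard total = 4 261 900; weights = 0.1133, 0.1814, 0.2004, 0.3172, 0.1879.
District 5: 0.1133×3.60 + 0.1814×8.98 + 0.2004×34.84 + 0.3172×41.10 + 0.1879×75.16 = 36.1713 per 10 000.
District 8: 0.1133×4.72 + 0.1814×16.39 + 0.2004×47.51 + 0.3172×83.53 + 0.1879×139.02 = 65.6354 per 10 000.
Ratio = 36.1713 ÷ 65.6354 = 0.55109.

0.551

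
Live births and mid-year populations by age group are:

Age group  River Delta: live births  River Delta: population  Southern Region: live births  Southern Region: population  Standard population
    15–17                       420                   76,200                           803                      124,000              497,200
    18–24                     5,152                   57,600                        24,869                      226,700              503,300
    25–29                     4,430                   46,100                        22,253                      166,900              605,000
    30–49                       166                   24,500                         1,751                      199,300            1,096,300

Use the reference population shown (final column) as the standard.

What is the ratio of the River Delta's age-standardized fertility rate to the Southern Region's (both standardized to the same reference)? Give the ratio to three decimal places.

Age-specific rates per 1,000 for the River Delta: 5.512, 89.444, 96.095, 6.776.
For the Southern Region: 6.476, 109.700, 133.331, 8.786.
Standard total = 2,701,800; weights = 0.1840, 0.1863, 0.2239, 0.4058.
The River Delta: 0.1840×5.512 + 0.1863×89.444 + 0.2239×96.095 + 0.4058×6.776 = 41.9437 per 1,000.
The Southern Region: 0.1840×6.476 + 0.1863×109.700 + 0.2239×133.331 + 0.4058×8.786 = 55.0481 per 1,000.
Ratio = 41.9437 ÷ 55.0481 = 0.76195.

0.762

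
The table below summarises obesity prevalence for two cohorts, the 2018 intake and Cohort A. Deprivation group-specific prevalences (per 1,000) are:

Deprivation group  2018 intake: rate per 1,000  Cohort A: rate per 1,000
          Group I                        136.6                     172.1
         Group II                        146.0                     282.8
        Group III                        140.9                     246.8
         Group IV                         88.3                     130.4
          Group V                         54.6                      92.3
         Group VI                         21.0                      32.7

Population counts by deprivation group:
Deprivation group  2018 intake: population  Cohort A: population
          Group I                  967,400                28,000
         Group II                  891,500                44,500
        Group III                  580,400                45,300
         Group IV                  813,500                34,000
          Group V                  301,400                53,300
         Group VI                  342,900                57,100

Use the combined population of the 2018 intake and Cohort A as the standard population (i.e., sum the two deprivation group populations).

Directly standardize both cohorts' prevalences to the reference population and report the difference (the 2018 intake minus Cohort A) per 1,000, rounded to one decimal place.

Combined standard total = 4,159,300; weights = 0.2393, 0.2250, 0.1504, 0.2038, 0.0853, 0.0962.
The 2018 intake: 0.2393×136.6 + 0.2250×146.0 + 0.1504×140.9 + 0.2038×88.3 + 0.0853×54.6 + 0.0962×21.0 = 111.4105 per 1,000.
Cohort A: 0.2393×172.1 + 0.2250×282.8 + 0.1504×246.8 + 0.2038×130.4 + 0.0853×92.3 + 0.0962×32.7 = 179.5410 per 1,000.
Difference = 111.4105 − 179.5410 = -68.1305.

-68.1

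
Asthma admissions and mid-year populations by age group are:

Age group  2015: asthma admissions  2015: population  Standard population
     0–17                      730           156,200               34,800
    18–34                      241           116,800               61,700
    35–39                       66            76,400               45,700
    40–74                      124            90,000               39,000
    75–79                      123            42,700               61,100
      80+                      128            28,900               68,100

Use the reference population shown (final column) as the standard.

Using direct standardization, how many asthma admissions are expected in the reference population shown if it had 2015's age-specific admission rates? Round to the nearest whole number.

Age-specific rates per 10,000 for 2015: 46.73, 20.63, 8.64, 13.78, 28.81, 44.29.
Expected asthma admissions = Σ (standard pop × age-specific rate ÷ 10,000)
= 34,800×46.73/10,000 + 61,700×20.63/10,000 + 45,700×8.64/10,000 + 39,000×13.78/10,000 + 61,100×28.81/10,000 + 68,100×44.29/10,000
= 162.64 + 127.31 + 39.48 + 53.73 + 176.00 + 301.62 = 860.78.

861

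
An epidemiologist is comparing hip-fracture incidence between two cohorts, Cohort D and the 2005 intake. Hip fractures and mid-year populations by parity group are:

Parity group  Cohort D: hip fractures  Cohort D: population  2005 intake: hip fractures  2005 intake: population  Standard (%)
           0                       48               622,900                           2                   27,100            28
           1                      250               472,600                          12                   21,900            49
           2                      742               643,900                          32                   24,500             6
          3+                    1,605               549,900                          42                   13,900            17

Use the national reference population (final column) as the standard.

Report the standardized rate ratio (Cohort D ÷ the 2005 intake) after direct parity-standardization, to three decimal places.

0.960

Parity-specific rates per 100,000 for Cohort D: 7.71, 52.90, 115.24, 291.87.
For the 2005 intake: 7.38, 54.79, 130.61, 302.16.
Standard weights: 0.28, 0.49, 0.06, 0.17.
Cohort D: 0.2800×7.71 + 0.4900×52.90 + 0.0600×115.24 + 0.1700×291.87 = 84.6103 per 100,000.
The 2005 intake: 0.2800×7.38 + 0.4900×54.79 + 0.0600×130.61 + 0.1700×302.16 = 88.1194 per 100,000.
Ratio = 84.6103 ÷ 88.1194 = 0.96018.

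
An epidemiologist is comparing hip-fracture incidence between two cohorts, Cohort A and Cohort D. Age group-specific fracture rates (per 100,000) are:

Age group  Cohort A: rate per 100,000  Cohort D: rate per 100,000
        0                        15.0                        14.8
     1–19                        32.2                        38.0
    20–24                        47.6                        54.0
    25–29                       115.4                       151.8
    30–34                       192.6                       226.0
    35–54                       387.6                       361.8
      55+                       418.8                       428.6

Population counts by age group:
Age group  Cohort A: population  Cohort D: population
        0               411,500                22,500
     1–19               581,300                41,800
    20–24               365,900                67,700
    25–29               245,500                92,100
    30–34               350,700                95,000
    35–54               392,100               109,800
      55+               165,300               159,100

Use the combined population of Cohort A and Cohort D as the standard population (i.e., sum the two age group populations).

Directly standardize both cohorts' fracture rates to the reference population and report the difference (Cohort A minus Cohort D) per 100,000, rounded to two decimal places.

Combined standard total = 3,100,300; weights = 0.1400, 0.2010, 0.1399, 0.1089, 0.1438, 0.1619, 0.1046.
Cohort A: 0.1400×15.0 + 0.2010×32.2 + 0.1399×47.6 + 0.1089×115.4 + 0.1438×192.6 + 0.1619×387.6 + 0.1046×418.8 = 162.0518 per 100,000.
Cohort D: 0.1400×14.8 + 0.2010×38.0 + 0.1399×54.0 + 0.1089×151.8 + 0.1438×226.0 + 0.1619×361.8 + 0.1046×428.6 = 169.6986 per 100,000.
Difference = 162.0518 − 169.6986 = -7.6468.

-7.65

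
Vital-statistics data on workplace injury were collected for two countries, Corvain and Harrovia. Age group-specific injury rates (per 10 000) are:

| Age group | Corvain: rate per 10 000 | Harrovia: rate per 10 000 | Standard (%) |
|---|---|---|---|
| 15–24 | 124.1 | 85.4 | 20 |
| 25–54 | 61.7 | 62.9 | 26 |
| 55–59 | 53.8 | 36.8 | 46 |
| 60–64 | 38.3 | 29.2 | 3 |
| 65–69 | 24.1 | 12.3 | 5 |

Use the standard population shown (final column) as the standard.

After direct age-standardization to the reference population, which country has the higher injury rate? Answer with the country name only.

Corvain

Standard weights: 0.20, 0.26, 0.46, 0.03, 0.05.
Corvain: 0.2000×124.1 + 0.2600×61.7 + 0.4600×53.8 + 0.0300×38.3 + 0.0500×24.1 = 67.9640 per 10 000.
Harrovia: 0.2000×85.4 + 0.2600×62.9 + 0.4600×36.8 + 0.0300×29.2 + 0.0500×12.3 = 51.8530 per 10 000.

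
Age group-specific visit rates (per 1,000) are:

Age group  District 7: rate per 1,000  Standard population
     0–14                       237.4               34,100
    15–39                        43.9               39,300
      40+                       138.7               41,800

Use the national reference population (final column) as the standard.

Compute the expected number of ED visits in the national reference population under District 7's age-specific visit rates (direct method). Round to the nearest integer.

Expected ED visits = Σ (standard pop × age-specific rate ÷ 1,000)
= 34,100×237.4/1,000 + 39,300×43.9/1,000 + 41,800×138.7/1,000
= 8095.34 + 1725.27 + 5797.66 = 15618.27.

15618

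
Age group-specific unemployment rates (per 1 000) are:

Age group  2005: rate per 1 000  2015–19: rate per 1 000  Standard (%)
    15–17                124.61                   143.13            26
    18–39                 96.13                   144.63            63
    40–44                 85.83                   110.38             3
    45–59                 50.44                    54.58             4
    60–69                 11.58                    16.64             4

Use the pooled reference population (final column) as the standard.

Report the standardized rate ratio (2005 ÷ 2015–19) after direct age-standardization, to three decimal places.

0.729

Standard weights: 0.26, 0.63, 0.03, 0.04, 0.04.
2005: 0.2600×124.61 + 0.6300×96.13 + 0.0300×85.83 + 0.0400×50.44 + 0.0400×11.58 = 98.0162 per 1 000.
2015–19: 0.2600×143.13 + 0.6300×144.63 + 0.0300×110.38 + 0.0400×54.58 + 0.0400×16.64 = 134.4909 per 1 000.
Ratio = 98.0162 ÷ 134.4909 = 0.72879.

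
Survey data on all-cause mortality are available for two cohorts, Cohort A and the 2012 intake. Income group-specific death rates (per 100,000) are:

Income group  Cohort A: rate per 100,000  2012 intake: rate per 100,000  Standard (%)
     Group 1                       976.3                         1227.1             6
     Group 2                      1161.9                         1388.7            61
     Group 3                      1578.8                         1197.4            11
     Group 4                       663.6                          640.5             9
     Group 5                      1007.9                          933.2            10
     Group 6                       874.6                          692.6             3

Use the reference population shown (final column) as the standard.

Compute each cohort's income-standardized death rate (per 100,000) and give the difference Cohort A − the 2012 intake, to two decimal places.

-96.43

Standard weights: 0.06, 0.61, 0.11, 0.09, 0.10, 0.03.
Cohort A: 0.0600×976.3 + 0.6100×1161.9 + 0.1100×1578.8 + 0.0900×663.6 + 0.1000×1007.9 + 0.0300×874.6 = 1127.7570 per 100,000.
The 2012 intake: 0.0600×1227.1 + 0.6100×1388.7 + 0.1100×1197.4 + 0.0900×640.5 + 0.1000×933.2 + 0.0300×692.6 = 1224.1900 per 100,000.
Difference = 1127.7570 − 1224.1900 = -96.4330.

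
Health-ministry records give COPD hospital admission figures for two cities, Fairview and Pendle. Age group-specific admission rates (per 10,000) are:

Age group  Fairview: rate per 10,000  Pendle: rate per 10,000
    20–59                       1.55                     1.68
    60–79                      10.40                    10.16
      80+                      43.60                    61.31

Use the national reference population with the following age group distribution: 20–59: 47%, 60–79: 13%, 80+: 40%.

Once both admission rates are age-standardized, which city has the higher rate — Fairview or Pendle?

Pendle

Standard weights: 0.47, 0.13, 0.40.
Fairview: 0.4700×1.55 + 0.1300×10.40 + 0.4000×43.60 = 19.5205 per 10,000.
Pendle: 0.4700×1.68 + 0.1300×10.16 + 0.4000×61.31 = 26.6344 per 10,000.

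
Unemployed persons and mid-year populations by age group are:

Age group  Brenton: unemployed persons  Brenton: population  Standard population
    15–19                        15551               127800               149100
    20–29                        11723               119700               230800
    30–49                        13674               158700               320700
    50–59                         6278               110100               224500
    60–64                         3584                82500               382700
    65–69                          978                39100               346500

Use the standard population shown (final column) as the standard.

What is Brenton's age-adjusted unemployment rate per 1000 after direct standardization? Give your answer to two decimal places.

64.36

Age-specific rates per 1000 for Brenton: 121.682, 97.937, 86.163, 57.021, 43.442, 25.013.
Standard total = 1654300; weights = 0.0901, 0.1395, 0.1939, 0.1357, 0.2313, 0.2095.
Standardized rate: 0.0901×121.682 + 0.1395×97.937 + 0.1939×86.163 + 0.1357×57.021 + 0.2313×43.442 + 0.2095×25.013 = 64.3610 per 1000.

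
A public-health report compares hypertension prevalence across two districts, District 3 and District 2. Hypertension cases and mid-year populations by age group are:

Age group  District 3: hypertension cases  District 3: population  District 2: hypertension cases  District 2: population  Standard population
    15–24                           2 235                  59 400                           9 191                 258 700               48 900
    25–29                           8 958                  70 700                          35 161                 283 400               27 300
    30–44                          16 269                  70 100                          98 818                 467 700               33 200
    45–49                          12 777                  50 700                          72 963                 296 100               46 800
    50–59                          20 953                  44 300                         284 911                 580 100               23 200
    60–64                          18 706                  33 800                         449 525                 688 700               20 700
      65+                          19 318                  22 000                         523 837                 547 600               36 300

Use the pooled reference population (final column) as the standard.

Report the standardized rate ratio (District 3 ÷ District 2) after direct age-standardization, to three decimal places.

Age-specific rates per 1 000 for District 3: 37.626, 126.704, 232.083, 252.012, 472.980, 553.432, 878.091.
For District 2: 35.528, 124.068, 211.285, 246.413, 491.141, 652.715, 956.605.
Standard total = 236 400; weights = 0.2069, 0.1155, 0.1404, 0.1980, 0.0981, 0.0876, 0.1536.
District 3: 0.2069×37.626 + 0.1155×126.704 + 0.1404×232.083 + 0.1980×252.012 + 0.0981×472.980 + 0.0876×553.432 + 0.1536×878.091 = 334.6114 per 1 000.
District 2: 0.2069×35.528 + 0.1155×124.068 + 0.1404×211.285 + 0.1980×246.413 + 0.0981×491.141 + 0.0876×652.715 + 0.1536×956.605 = 352.3758 per 1 000.
Ratio = 334.6114 ÷ 352.3758 = 0.94959.

0.950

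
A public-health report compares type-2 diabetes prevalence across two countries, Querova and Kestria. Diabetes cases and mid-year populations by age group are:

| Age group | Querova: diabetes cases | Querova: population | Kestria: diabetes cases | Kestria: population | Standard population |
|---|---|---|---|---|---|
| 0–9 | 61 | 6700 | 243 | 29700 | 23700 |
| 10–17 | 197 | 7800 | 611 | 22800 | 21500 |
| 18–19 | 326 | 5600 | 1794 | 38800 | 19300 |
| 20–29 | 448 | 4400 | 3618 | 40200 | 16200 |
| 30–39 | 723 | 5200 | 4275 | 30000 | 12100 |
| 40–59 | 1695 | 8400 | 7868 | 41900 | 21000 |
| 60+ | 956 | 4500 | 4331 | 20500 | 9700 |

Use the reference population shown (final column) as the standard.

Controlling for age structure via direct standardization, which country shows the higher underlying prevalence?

Age-specific rates per 1000 for Querova: 9.104, 25.256, 58.214, 101.818, 139.038, 201.786, 212.444.
For Kestria: 8.182, 26.798, 46.237, 90.000, 142.500, 187.780, 211.268.
Standard total = 123500; weights = 0.1919, 0.1741, 0.1563, 0.1312, 0.0980, 0.1700, 0.0785.
Querova: 0.1919×9.104 + 0.1741×25.256 + 0.1563×58.214 + 0.1312×101.818 + 0.0980×139.038 + 0.1700×201.786 + 0.0785×212.444 = 93.2175 per 1000.
Kestria: 0.1919×8.182 + 0.1741×26.798 + 0.1563×46.237 + 0.1312×90.000 + 0.0980×142.500 + 0.1700×187.780 + 0.0785×211.268 = 87.7521 per 1000.

Querova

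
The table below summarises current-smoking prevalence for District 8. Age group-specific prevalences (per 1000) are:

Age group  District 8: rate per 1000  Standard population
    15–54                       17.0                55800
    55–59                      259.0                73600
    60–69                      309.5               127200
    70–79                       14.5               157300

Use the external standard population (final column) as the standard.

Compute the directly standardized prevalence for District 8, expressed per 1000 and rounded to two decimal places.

148.97

Standard total = 413900; weights = 0.1348, 0.1778, 0.3073, 0.3800.
Standardized rate: 0.1348×17.0 + 0.1778×259.0 + 0.3073×309.5 + 0.3800×14.5 = 148.9738 per 1000.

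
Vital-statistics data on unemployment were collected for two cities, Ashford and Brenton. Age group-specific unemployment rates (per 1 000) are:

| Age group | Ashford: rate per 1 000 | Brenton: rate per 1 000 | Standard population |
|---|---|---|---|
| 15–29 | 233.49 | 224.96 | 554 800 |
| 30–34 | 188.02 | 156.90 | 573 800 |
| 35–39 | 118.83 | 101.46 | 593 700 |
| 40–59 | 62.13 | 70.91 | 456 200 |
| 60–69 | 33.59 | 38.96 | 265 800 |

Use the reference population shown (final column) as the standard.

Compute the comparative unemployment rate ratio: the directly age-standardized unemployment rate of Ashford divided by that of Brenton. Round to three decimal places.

1.086

Standard total = 2 444 300; weights = 0.2270, 0.2348, 0.2429, 0.1866, 0.1087.
Ashford: 0.2270×233.49 + 0.2348×188.02 + 0.2429×118.83 + 0.1866×62.13 + 0.1087×33.59 = 141.2459 per 1 000.
Brenton: 0.2270×224.96 + 0.2348×156.90 + 0.2429×101.46 + 0.1866×70.91 + 0.1087×38.96 = 130.0080 per 1 000.
Ratio = 141.2459 ÷ 130.0080 = 1.08644.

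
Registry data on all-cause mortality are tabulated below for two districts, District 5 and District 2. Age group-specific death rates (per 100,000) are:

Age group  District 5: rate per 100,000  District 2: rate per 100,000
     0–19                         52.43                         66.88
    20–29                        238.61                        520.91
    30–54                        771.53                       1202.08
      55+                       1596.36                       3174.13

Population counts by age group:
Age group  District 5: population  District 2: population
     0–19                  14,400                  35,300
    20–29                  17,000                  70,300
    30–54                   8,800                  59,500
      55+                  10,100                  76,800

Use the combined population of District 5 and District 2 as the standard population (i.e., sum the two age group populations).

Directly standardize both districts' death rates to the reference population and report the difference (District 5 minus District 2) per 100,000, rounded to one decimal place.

-656.7

Combined standard total = 292,200; weights = 0.1701, 0.2988, 0.2337, 0.2974.
District 5: 0.1701×52.43 + 0.2988×238.61 + 0.2337×771.53 + 0.2974×1596.36 = 735.3032 per 100,000.
District 2: 0.1701×66.88 + 0.2988×520.91 + 0.2337×1202.08 + 0.2974×3174.13 = 1391.9690 per 100,000.
Difference = 735.3032 − 1391.9690 = -656.6658.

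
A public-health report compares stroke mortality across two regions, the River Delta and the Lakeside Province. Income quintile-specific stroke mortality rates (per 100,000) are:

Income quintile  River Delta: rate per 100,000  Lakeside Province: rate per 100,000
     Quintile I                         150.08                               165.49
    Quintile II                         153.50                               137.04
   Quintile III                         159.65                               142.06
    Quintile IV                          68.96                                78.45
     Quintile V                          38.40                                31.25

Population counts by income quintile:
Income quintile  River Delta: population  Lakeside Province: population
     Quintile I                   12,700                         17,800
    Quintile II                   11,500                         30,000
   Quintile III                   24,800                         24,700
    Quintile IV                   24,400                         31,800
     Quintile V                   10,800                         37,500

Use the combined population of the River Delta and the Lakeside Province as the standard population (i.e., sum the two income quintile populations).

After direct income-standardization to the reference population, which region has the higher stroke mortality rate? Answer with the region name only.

River Delta

Combined standard total = 226,000; weights = 0.1350, 0.1836, 0.2190, 0.2487, 0.2137.
The River Delta: 0.1350×150.08 + 0.1836×153.50 + 0.2190×159.65 + 0.2487×68.96 + 0.2137×38.40 = 108.7639 per 100,000.
The Lakeside Province: 0.1350×165.49 + 0.1836×137.04 + 0.2190×142.06 + 0.2487×78.45 + 0.2137×31.25 = 104.8002 per 100,000.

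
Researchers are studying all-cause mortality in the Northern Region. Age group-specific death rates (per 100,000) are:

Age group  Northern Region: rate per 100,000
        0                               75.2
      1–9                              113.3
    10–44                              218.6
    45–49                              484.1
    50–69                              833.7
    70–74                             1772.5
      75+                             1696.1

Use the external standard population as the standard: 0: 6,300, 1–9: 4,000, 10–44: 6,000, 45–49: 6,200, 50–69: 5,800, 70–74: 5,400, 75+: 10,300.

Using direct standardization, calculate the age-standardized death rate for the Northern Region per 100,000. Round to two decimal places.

843.56

Standard total = 44,000; weights = 0.1432, 0.0909, 0.1364, 0.1409, 0.1318, 0.1227, 0.2341.
Standardized rate: 0.1432×75.2 + 0.0909×113.3 + 0.1364×218.6 + 0.1409×484.1 + 0.1318×833.7 + 0.1227×1772.5 + 0.2341×1696.1 = 843.5630 per 100,000.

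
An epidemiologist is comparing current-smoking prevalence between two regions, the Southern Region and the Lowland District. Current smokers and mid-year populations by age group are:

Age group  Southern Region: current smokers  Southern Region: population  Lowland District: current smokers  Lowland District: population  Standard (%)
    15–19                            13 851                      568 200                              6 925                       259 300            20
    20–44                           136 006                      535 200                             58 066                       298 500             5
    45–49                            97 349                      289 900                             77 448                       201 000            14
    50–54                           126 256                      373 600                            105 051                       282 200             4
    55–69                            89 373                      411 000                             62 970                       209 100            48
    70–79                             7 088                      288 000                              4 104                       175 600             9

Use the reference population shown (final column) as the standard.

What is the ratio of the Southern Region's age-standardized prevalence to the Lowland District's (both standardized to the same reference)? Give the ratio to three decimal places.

0.801

Age-specific rates per 1 000 for the Southern Region: 24.377, 254.122, 335.802, 337.944, 217.453, 24.611.
For the Lowland District: 26.707, 194.526, 385.313, 372.257, 301.148, 23.371.
Standard weights: 0.20, 0.05, 0.14, 0.04, 0.48, 0.09.
The Southern Region: 0.2000×24.377 + 0.0500×254.122 + 0.1400×335.802 + 0.0400×337.944 + 0.4800×217.453 + 0.0900×24.611 = 184.7038 per 1 000.
The Lowland District: 0.2000×26.707 + 0.0500×194.526 + 0.1400×385.313 + 0.0400×372.257 + 0.4800×301.148 + 0.0900×23.371 = 230.5561 per 1 000.
Ratio = 184.7038 ÷ 230.5561 = 0.80112.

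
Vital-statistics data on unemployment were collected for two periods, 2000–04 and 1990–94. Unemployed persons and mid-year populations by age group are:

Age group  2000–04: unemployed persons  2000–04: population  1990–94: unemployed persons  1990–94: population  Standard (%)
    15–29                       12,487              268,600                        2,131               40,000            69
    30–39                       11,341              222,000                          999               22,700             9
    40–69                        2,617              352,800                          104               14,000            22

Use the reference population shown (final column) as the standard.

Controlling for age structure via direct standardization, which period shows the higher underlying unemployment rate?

Age-specific rates per 1,000 for 2000–04: 46.489, 51.086, 7.418.
For 1990–94: 53.275, 44.009, 7.429.
Standard weights: 0.69, 0.09, 0.22.
2000–04: 0.6900×46.489 + 0.0900×51.086 + 0.2200×7.418 = 38.3072 per 1,000.
1990–94: 0.6900×53.275 + 0.0900×44.009 + 0.2200×7.429 = 42.3548 per 1,000.

1990–94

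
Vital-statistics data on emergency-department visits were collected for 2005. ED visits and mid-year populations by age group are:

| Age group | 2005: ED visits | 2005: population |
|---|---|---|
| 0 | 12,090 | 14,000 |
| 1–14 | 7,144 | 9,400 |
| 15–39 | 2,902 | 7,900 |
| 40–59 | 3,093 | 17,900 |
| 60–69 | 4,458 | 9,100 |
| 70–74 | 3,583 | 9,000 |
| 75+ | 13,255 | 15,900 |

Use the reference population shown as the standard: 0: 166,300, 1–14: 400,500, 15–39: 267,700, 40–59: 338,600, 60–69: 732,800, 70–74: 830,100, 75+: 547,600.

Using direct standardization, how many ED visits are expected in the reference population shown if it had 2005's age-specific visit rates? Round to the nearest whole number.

Age-specific rates per 1,000 for 2005: 863.571, 760.000, 367.342, 172.793, 489.890, 398.111, 833.648.
Expected ED visits = Σ (standard pop × age-specific rate ÷ 1,000)
= 166,300×863.571/1,000 + 400,500×760.000/1,000 + 267,700×367.342/1,000 + 338,600×172.793/1,000 + 732,800×489.890/1,000 + 830,100×398.111/1,000 + 547,600×833.648/1,000
= 143611.93 + 304380.00 + 98337.39 + 58507.81 + 358991.47 + 330472.03 + 456505.53 = 1750806.17.

1750806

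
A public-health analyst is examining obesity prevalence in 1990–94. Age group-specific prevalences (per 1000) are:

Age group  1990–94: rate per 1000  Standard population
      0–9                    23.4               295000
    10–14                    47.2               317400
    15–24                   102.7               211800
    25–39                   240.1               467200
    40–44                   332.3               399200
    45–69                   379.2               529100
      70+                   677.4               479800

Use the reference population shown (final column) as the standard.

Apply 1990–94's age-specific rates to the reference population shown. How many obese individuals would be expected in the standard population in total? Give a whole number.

Expected obese individuals = Σ (standard pop × age-specific rate ÷ 1000)
= 295000×23.4/1000 + 317400×47.2/1000 + 211800×102.7/1000 + 467200×240.1/1000 + 399200×332.3/1000 + 529100×379.2/1000 + 479800×677.4/1000
= 6903.00 + 14981.28 + 21751.86 + 112174.72 + 132654.16 + 200634.72 + 325016.52 = 814116.26.

814116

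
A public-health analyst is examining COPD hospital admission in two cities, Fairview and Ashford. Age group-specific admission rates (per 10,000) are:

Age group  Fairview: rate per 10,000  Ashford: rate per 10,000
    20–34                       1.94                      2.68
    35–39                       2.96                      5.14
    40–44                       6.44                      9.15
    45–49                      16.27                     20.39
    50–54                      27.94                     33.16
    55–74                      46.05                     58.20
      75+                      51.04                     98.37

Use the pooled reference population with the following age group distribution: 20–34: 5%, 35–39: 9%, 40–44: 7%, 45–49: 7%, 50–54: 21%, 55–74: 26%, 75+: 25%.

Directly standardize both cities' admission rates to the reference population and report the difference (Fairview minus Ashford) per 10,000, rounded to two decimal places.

Standard weights: 0.05, 0.09, 0.07, 0.07, 0.21, 0.26, 0.25.
Fairview: 0.0500×1.94 + 0.0900×2.96 + 0.0700×6.44 + 0.0700×16.27 + 0.2100×27.94 + 0.2600×46.05 + 0.2500×51.04 = 32.5535 per 10,000.
Ashford: 0.0500×2.68 + 0.0900×5.14 + 0.0700×9.15 + 0.0700×20.39 + 0.2100×33.16 + 0.2600×58.20 + 0.2500×98.37 = 49.3525 per 10,000.
Difference = 32.5535 − 49.3525 = -16.7990.

-16.80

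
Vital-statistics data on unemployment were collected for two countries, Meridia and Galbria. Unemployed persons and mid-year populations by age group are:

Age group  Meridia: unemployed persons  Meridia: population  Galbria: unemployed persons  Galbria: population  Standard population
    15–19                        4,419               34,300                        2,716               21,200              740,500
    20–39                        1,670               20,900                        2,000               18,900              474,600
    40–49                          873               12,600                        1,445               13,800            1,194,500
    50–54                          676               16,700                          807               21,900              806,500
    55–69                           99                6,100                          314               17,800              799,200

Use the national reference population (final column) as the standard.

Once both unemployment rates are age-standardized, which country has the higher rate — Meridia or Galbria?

Galbria

Age-specific rates per 1,000 for Meridia: 128.834, 79.904, 69.286, 40.479, 16.230.
For Galbria: 128.113, 105.820, 104.710, 36.849, 17.640.
Standard total = 4,015,300; weights = 0.1844, 0.1182, 0.2975, 0.2009, 0.1990.
Meridia: 0.1844×128.834 + 0.1182×79.904 + 0.2975×69.286 + 0.2009×40.479 + 0.1990×16.230 = 65.1764 per 1,000.
Galbria: 0.1844×128.113 + 0.1182×105.820 + 0.2975×104.710 + 0.2009×36.849 + 0.1990×17.640 = 78.1968 per 1,000.
The crude rates (85.40 vs 77.80) would put Meridia higher, but that reflects its age composition; once standardized to a common age structure, Galbria has the higher underlying rate.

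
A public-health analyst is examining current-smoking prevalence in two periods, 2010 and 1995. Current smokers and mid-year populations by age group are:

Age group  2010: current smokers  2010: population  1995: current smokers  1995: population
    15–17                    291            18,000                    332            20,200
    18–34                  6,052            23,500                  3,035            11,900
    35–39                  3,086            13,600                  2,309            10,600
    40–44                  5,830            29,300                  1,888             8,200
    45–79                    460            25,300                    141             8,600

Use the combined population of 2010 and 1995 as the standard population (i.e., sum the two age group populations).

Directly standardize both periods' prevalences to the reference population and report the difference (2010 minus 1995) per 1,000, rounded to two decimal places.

-4.81

Age-specific rates per 1,000 for 2010: 16.167, 257.532, 226.912, 198.976, 18.182.
For 1995: 16.436, 255.042, 217.830, 230.244, 16.395.
Combined standard total = 169,200; weights = 0.2258, 0.2092, 0.1430, 0.2216, 0.2004.
2010: 0.2258×16.167 + 0.2092×257.532 + 0.1430×226.912 + 0.2216×198.976 + 0.2004×18.182 = 137.7271 per 1,000.
1995: 0.2258×16.436 + 0.2092×255.042 + 0.1430×217.830 + 0.2216×230.244 + 0.2004×16.395 = 142.5400 per 1,000.
Difference = 137.7271 − 142.5400 = -4.8129.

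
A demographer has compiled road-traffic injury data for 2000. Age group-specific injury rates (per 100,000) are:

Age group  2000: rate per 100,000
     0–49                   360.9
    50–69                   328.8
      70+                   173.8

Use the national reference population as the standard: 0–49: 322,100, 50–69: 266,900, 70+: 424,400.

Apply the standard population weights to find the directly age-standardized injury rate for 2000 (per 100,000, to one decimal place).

Standard total = 1,013,400; weights = 0.3178, 0.2634, 0.4188.
Standardized rate: 0.3178×360.9 + 0.2634×328.8 + 0.4188×173.8 = 274.0905 per 100,000.

274.1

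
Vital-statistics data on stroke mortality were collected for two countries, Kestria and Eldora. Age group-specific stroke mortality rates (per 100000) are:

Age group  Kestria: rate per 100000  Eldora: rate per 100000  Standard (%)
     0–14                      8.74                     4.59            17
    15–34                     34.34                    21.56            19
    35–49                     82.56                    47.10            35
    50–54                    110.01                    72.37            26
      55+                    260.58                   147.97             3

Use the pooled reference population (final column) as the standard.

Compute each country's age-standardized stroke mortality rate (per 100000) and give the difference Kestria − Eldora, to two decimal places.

28.71

Standard weights: 0.17, 0.19, 0.35, 0.26, 0.03.
Kestria: 0.1700×8.74 + 0.1900×34.34 + 0.3500×82.56 + 0.2600×110.01 + 0.0300×260.58 = 73.3264 per 100000.
Eldora: 0.1700×4.59 + 0.1900×21.56 + 0.3500×47.10 + 0.2600×72.37 + 0.0300×147.97 = 44.6170 per 100000.
Difference = 73.3264 − 44.6170 = 28.7094.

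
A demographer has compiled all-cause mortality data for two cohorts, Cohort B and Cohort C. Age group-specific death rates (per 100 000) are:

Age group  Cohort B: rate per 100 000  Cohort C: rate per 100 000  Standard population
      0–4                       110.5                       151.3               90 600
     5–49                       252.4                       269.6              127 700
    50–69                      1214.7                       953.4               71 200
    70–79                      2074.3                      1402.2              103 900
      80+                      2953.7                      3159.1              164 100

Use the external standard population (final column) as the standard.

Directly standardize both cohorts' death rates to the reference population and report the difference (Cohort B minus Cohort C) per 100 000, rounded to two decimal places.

87.60

Standard total = 557 500; weights = 0.1625, 0.2291, 0.1277, 0.1864, 0.2943.
Cohort B: 0.1625×110.5 + 0.2291×252.4 + 0.1277×1214.7 + 0.1864×2074.3 + 0.2943×2953.7 = 1486.9083 per 100 000.
Cohort C: 0.1625×151.3 + 0.2291×269.6 + 0.1277×953.4 + 0.1864×1402.2 + 0.2943×3159.1 = 1399.3088 per 100 000.
Difference = 1486.9083 − 1399.3088 = 87.5994.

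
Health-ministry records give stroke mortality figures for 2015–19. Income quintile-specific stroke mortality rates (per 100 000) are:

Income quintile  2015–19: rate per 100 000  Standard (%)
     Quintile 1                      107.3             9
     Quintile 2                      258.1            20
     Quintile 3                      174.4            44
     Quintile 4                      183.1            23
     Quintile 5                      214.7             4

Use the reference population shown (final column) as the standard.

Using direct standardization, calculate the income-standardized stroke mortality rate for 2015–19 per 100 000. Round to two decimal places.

Standard weights: 0.09, 0.20, 0.44, 0.23, 0.04.
Standardized rate: 0.0900×107.3 + 0.2000×258.1 + 0.4400×174.4 + 0.2300×183.1 + 0.0400×214.7 = 188.7140 per 100 000.

188.71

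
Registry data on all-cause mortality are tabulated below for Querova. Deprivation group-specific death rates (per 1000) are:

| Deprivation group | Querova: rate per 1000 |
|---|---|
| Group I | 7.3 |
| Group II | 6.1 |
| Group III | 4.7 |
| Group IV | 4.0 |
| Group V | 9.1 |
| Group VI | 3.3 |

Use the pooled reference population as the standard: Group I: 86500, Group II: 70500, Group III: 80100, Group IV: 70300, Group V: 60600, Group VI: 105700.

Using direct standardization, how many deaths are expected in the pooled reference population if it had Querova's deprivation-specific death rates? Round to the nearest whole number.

Expected deaths = Σ (standard pop × deprivation-specific rate ÷ 1000)
= 86500×7.3/1000 + 70500×6.1/1000 + 80100×4.7/1000 + 70300×4.0/1000 + 60600×9.1/1000 + 105700×3.3/1000
= 631.45 + 430.05 + 376.47 + 281.20 + 551.46 + 348.81 = 2619.44.

2619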